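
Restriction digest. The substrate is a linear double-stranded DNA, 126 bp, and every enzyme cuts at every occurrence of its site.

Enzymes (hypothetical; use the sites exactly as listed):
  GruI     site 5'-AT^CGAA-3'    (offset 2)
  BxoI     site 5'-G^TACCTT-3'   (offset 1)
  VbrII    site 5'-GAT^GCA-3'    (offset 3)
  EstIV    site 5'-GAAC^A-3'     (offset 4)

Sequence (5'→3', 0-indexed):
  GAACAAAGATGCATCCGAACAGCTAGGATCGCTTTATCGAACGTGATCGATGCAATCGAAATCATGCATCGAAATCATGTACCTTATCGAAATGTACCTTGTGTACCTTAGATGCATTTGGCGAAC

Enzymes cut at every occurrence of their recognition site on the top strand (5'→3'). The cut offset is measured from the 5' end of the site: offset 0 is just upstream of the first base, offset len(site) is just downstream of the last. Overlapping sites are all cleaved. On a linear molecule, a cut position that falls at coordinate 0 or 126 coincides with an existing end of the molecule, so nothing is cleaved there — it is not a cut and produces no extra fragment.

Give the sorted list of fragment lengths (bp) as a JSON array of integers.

Per-enzyme occurrences:
  GruI ATCGAA/2: at [35, 54, 67, 85] ⇒ [37, 56, 69, 87]
  BxoI GTACCTT/1: at [78, 93, 102] ⇒ [79, 94, 103]
  VbrII GATGCA/3: at [7, 48, 110] ⇒ [10, 51, 113]
  EstIV GAACA/4: at [0, 16] ⇒ [4, 20]

All cut coordinates (distinct, sorted): [4, 10, 20, 37, 51, 56, 69, 79, 87, 94, 103, 113]

Fragments:
  [0,4): 4 bp
  [4,10): 6 bp
  [10,20): 10 bp
  [20,37): 17 bp
  [37,51): 14 bp
  [51,56): 5 bp
  [56,69): 13 bp
  [69,79): 10 bp
  [79,87): 8 bp
  [87,94): 7 bp
  [94,103): 9 bp
  [103,113): 10 bp
  [113,126): 13 bp

[4,5,6,7,8,9,10,10,10,13,13,14,17]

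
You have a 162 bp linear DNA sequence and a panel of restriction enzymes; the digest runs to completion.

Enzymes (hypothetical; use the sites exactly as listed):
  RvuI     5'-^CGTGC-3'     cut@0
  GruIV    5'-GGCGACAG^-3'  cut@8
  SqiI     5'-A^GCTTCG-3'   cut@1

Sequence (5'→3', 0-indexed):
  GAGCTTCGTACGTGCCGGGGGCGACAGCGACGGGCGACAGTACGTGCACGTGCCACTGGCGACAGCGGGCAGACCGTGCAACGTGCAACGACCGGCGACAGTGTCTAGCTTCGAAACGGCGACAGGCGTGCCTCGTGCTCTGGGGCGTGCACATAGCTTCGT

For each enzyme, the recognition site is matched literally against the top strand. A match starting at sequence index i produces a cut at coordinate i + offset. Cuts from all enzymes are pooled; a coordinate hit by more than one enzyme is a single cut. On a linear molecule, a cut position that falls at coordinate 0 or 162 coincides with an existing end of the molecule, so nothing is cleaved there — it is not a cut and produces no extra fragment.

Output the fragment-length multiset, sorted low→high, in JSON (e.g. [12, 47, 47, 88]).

[1,2,2,6,6,7,7,7,8,9,10,12,13,17,17,18,20]

Scan for sites:
  RvuI (CGTGC, off=0): starts [10, 42, 48, 74, 81, 126, 133, 145] → cuts [10, 42, 48, 74, 81, 126, 133, 145]
  GruIV (GGCGACAG, off=8): starts [19, 32, 57, 93, 117] → cuts [27, 40, 65, 101, 125]
  SqiI (AGCTTCG, off=1): starts [1, 106, 154] → cuts [2, 107, 155]

All cut coordinates (distinct, sorted): [2, 10, 27, 40, 42, 48, 65, 74, 81, 101, 107, 125, 126, 133, 145, 155]

Fragment lengths:
  [0,2): 2 bp
  [2,10): 8 bp
  [10,27): 17 bp
  [27,40): 13 bp
  [40,42): 2 bp
  [42,48): 6 bp
  [48,65): 17 bp
  [65,74): 9 bp
  [74,81): 7 bp
  [81,101): 20 bp
  [101,107): 6 bp
  [107,125): 18 bp
  [125,126): 1 bp
  [126,133): 7 bp
  [133,145): 12 bp
  [145,155): 10 bp
  [155,162): 7 bp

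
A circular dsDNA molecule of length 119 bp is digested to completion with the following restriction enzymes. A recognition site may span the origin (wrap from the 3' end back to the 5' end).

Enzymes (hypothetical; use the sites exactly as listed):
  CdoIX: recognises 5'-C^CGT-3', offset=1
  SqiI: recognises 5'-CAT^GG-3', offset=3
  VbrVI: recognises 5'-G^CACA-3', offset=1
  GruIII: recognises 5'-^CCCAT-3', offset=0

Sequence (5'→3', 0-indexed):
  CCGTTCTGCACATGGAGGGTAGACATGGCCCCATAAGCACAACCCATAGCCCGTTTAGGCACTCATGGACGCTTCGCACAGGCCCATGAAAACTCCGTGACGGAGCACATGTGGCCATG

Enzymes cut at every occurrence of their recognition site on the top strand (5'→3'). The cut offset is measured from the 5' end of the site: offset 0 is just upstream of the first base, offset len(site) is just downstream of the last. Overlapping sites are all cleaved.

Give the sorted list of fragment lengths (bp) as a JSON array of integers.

Scan for sites:
  CdoIX CCGT/1: at [0, 50, 94] ⇒ [1, 51, 95]
  SqiI CATGG/3: at [10, 23, 63] ⇒ [13, 26, 66]
  VbrVI GCACA/1: at [7, 36, 75, 104] ⇒ [8, 37, 76, 105]
  GruIII CCCAT/0: at [29, 42, 82] ⇒ [29, 42, 82]

Pooled cuts: [1, 8, 13, 26, 29, 37, 42, 51, 66, 76, 82, 95, 105]

Fragments:
  1→8: 7 bp
  8→13: 5 bp
  13→26: 13 bp
  26→29: 3 bp
  29→37: 8 bp
  37→42: 5 bp
  42→51: 9 bp
  51→66: 15 bp
  66→76: 10 bp
  76→82: 6 bp
  82→95: 13 bp
  95→105: 10 bp
  105→1 (wrap): 119-105+1 = 15 bp

[3,5,5,6,7,8,9,10,10,13,13,15,15]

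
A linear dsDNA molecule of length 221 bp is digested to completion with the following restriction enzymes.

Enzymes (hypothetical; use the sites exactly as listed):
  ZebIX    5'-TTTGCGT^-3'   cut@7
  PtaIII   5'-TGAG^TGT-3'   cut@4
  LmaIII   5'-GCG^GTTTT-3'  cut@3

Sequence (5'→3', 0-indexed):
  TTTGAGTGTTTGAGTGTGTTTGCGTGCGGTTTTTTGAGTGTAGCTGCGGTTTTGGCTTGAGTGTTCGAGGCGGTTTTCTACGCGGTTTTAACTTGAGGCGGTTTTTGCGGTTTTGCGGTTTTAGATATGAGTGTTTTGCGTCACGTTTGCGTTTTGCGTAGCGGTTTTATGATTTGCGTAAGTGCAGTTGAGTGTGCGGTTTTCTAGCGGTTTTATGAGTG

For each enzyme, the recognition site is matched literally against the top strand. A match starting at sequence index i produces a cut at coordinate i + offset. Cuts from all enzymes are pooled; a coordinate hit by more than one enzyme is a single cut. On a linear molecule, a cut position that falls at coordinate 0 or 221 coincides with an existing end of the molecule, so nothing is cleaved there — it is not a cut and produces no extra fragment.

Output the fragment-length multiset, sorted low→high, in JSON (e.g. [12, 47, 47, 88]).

Per-enzyme occurrences:
  ZebIX (TTTGCGT, off=7): starts [18, 134, 145, 152, 172] → cuts [25, 141, 152, 159, 179]
  PtaIII (TGAGTGT, off=4): starts [2, 10, 34, 57, 127, 188] → cuts [6, 14, 38, 61, 131, 192]
  LmaIII (GCGGTTTT, off=3): starts [25, 45, 69, 81, 97, 106, 114, 160, 195, 206] → cuts [28, 48, 72, 84, 100, 109, 117, 163, 198, 209]

Pooled cuts: [6, 14, 25, 28, 38, 48, 61, 72, 84, 100, 109, 117, 131, 141, 152, 159, 163, 179, 192, 198, 209]

Fragments:
  [0,6): 6 bp
  [6,14): 8 bp
  [14,25): 11 bp
  [25,28): 3 bp
  [28,38): 10 bp
  [38,48): 10 bp
  [48,61): 13 bp
  [61,72): 11 bp
  [72,84): 12 bp
  [84,100): 16 bp
  [100,109): 9 bp
  [109,117): 8 bp
  [117,131): 14 bp
  [131,141): 10 bp
  [141,152): 11 bp
  [152,159): 7 bp
  [159,163): 4 bp
  [163,179): 16 bp
  [179,192): 13 bp
  [192,198): 6 bp
  [198,209): 11 bp
  [209,221): 12 bp

[3,4,6,6,7,8,8,9,10,10,10,11,11,11,11,12,12,13,13,14,16,16]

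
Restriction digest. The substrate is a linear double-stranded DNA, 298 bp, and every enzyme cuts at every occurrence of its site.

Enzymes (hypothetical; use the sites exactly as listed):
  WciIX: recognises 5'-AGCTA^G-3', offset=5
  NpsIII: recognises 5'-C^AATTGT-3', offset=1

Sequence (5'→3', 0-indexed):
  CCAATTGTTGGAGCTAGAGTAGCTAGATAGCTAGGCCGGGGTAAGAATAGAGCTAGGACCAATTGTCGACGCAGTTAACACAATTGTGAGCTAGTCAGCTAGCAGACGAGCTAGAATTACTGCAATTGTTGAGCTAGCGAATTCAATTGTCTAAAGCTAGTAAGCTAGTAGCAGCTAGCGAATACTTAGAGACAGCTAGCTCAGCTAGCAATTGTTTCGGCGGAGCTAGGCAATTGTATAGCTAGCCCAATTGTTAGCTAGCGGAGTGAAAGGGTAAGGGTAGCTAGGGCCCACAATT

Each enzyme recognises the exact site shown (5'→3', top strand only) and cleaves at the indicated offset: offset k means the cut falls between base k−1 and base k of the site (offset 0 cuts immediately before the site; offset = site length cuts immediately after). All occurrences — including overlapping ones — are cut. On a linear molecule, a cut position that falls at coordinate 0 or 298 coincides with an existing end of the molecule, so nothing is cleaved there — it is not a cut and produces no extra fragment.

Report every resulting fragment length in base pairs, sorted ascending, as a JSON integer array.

Per-enzyme occurrences:
  WciIX (AGCTAG, off=5): starts [11, 20, 28, 50, 88, 96, 108, 131, 154, 162, 172, 193, 202, 223, 239, 255, 281] → cuts [16, 25, 33, 55, 93, 101, 113, 136, 159, 167, 177, 198, 207, 228, 244, 260, 286]
  NpsIII (CAATTGT, off=1): starts [1, 59, 80, 122, 143, 208, 230, 247] → cuts [2, 60, 81, 123, 144, 209, 231, 248]

All cut coordinates (distinct, sorted): [2, 16, 25, 33, 55, 60, 81, 93, 101, 113, 123, 136, 144, 159, 167, 177, 198, 207, 209, 228, 231, 244, 248, 260, 286]

Fragments:
  [0,2): 2 bp
  [2,16): 14 bp
  [16,25): 9 bp
  [25,33): 8 bp
  [33,55): 22 bp
  [55,60): 5 bp
  [60,81): 21 bp
  [81,93): 12 bp
  [93,101): 8 bp
  [101,113): 12 bp
  [113,123): 10 bp
  [123,136): 13 bp
  [136,144): 8 bp
  [144,159): 15 bp
  [159,167): 8 bp
  [167,177): 10 bp
  [177,198): 21 bp
  [198,207): 9 bp
  [207,209): 2 bp
  [209,228): 19 bp
  [228,231): 3 bp
  [231,244): 13 bp
  [244,248): 4 bp
  [248,260): 12 bp
  [260,286): 26 bp
  [286,298): 12 bp

[2,2,3,4,5,8,8,8,8,9,9,10,10,12,12,12,12,13,13,14,15,19,21,21,22,26]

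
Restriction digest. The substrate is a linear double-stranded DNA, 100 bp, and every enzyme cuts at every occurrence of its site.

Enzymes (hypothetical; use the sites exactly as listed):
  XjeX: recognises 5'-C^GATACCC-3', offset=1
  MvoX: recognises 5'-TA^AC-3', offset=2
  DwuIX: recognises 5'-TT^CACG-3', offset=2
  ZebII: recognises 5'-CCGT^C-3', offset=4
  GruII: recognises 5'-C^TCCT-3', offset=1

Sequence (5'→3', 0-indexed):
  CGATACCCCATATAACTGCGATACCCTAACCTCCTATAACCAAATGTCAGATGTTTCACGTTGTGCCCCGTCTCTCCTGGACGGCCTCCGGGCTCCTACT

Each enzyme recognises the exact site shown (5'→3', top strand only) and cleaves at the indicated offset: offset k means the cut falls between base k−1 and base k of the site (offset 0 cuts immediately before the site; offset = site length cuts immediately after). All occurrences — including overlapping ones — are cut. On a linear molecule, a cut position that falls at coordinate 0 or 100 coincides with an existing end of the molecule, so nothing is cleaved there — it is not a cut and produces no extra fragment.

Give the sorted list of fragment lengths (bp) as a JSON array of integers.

[1,3,3,5,7,7,9,13,15,18,19]

Site scan:
  XjeX (CGATACCC, off=1): starts [0, 18] → cuts [1, 19]
  MvoX (TAAC, off=2): starts [12, 26, 36] → cuts [14, 28, 38]
  DwuIX (TTCACG, off=2): starts [54] → cuts [56]
  ZebII (CCGTC, off=4): starts [67] → cuts [71]
  GruII (CTCCT, off=1): starts [30, 73, 92] → cuts [31, 74, 93]

Pooled cuts: [1, 14, 19, 28, 31, 38, 56, 71, 74, 93]

Fragments:
  [0,1): 1 bp
  [1,14): 13 bp
  [14,19): 5 bp
  [19,28): 9 bp
  [28,31): 3 bp
  [31,38): 7 bp
  [38,56): 18 bp
  [56,71): 15 bp
  [71,74): 3 bp
  [74,93): 19 bp
  [93,100): 7 bp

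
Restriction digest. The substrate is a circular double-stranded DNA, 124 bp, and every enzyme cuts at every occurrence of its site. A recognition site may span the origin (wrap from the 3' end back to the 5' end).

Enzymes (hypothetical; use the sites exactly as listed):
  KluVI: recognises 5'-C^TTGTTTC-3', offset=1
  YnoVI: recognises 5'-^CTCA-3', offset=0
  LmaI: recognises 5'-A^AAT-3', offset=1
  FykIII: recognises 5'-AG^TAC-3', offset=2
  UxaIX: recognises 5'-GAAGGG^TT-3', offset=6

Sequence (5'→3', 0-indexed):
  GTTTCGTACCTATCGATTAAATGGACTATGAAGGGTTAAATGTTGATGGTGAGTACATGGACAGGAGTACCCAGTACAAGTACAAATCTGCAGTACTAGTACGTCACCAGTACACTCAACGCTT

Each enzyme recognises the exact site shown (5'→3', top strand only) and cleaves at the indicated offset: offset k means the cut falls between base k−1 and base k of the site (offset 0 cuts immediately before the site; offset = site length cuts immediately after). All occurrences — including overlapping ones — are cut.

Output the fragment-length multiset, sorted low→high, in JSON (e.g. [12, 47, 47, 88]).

[3,4,4,6,6,7,8,9,11,14,15,16,21]

Scan for sites:
  KluVI CTTGTTTC/1: at [121] ⇒ [122]
  YnoVI CTCA/0: at [114] ⇒ [114]
  LmaI AAAT/1: at [18, 37, 83] ⇒ [19, 38, 84]
  FykIII AGTAC/2: at [51, 65, 72, 78, 91, 97, 108] ⇒ [53, 67, 74, 80, 93, 99, 110]
  UxaIX GAAGGGTT/6: at [29] ⇒ [35]

Pooled cuts: [19, 35, 38, 53, 67, 74, 80, 84, 93, 99, 110, 114, 122]

Fragment lengths:
  19→35: 16 bp
  35→38: 3 bp
  38→53: 15 bp
  53→67: 14 bp
  67→74: 7 bp
  74→80: 6 bp
  80→84: 4 bp
  84→93: 9 bp
  93→99: 6 bp
  99→110: 11 bp
  110→114: 4 bp
  114→122: 8 bp
  122→19 (wrap): 124-122+19 = 21 bp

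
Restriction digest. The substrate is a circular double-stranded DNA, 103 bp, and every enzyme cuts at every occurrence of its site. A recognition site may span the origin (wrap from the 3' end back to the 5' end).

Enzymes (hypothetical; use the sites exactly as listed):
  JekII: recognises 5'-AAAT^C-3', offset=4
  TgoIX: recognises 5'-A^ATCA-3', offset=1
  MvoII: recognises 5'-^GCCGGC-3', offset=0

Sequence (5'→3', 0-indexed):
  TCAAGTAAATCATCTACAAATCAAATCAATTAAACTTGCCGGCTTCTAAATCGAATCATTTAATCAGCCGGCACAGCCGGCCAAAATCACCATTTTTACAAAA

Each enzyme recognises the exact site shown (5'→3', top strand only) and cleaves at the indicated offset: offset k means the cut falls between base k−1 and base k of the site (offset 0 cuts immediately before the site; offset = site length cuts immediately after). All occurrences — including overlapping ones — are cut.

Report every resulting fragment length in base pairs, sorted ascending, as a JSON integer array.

Per-enzyme occurrences:
  JekII (AAATC, off=4): starts [6, 17, 22, 47, 83, 100] → cuts [1, 10, 21, 26, 51, 87]
  TgoIX (AATCA, off=1): starts [7, 18, 23, 53, 61, 84, 101] → cuts [8, 19, 24, 54, 62, 85, 102]
  MvoII (GCCGGC, off=0): starts [37, 66, 75] → cuts [37, 66, 75]

All cut coordinates (distinct, sorted): [1, 8, 10, 19, 21, 24, 26, 37, 51, 54, 62, 66, 75, 85, 87, 102]

Fragments:
  1→8: 7 bp
  8→10: 2 bp
  10→19: 9 bp
  19→21: 2 bp
  21→24: 3 bp
  24→26: 2 bp
  26→37: 11 bp
  37→51: 14 bp
  51→54: 3 bp
  54→62: 8 bp
  62→66: 4 bp
  66→75: 9 bp
  75→85: 10 bp
  85→87: 2 bp
  87→102: 15 bp
  102→1 (wrap): 103-102+1 = 2 bp

[2,2,2,2,2,3,3,4,7,8,9,9,10,11,14,15]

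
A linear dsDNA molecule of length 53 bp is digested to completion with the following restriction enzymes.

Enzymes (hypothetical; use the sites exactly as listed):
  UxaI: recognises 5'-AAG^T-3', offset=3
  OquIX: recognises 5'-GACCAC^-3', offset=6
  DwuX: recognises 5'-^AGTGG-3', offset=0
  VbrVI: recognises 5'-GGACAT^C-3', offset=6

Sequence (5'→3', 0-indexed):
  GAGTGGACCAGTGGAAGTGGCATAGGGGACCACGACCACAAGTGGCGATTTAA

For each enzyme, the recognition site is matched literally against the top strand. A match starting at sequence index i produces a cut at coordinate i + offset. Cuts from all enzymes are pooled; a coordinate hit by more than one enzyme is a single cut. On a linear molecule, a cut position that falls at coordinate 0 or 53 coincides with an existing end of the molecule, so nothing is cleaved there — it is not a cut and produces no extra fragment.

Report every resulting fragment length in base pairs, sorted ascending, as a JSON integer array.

Site scan:
  UxaI (AAGT, off=3): starts [14, 39] → cuts [17, 42]
  OquIX (GACCAC, off=6): starts [27, 33] → cuts [33, 39]
  DwuX (AGTGG, off=0): starts [1, 9, 15, 40] → cuts [1, 9, 15, 40]
  VbrVI (GGACATC, off=6): no sites

Pooled cuts: [1, 9, 15, 17, 33, 39, 40, 42]

Fragments:
  [0,1): 1 bp
  [1,9): 8 bp
  [9,15): 6 bp
  [15,17): 2 bp
  [17,33): 16 bp
  [33,39): 6 bp
  [39,40): 1 bp
  [40,42): 2 bp
  [42,53): 11 bp

[1,1,2,2,6,6,8,11,16]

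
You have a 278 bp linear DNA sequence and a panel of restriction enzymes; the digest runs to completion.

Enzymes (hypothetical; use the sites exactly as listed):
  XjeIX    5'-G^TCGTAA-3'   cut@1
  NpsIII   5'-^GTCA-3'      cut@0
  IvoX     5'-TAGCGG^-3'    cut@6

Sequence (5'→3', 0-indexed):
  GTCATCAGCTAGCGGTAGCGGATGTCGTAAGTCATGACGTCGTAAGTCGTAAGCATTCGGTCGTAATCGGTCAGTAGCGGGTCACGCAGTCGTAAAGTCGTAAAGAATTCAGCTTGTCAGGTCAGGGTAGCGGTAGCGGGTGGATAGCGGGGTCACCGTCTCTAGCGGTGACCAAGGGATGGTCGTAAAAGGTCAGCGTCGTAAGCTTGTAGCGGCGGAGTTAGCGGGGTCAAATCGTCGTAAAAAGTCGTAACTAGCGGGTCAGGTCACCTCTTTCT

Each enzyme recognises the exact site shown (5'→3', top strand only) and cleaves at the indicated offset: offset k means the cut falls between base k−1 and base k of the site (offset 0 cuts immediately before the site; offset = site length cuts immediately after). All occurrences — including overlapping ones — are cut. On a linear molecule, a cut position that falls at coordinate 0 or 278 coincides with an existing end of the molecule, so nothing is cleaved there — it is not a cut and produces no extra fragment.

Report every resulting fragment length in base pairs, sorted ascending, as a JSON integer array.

[1,1,3,5,5,6,6,6,7,7,8,9,9,9,9,9,10,11,11,12,13,13,13,14,14,15,17,17,18]

Site scan:
  XjeIX (GTCGTAA, off=1): starts [23, 38, 45, 59, 88, 96, 181, 197, 236, 246] → cuts [24, 39, 46, 60, 89, 97, 182, 198, 237, 247]
  NpsIII (GTCA, off=0): starts [0, 30, 69, 80, 115, 120, 151, 191, 228, 260, 265] → cuts [30, 69, 80, 115, 120, 151, 191, 228, 260, 265] (position 0 is a terminus of the linear molecule — no cut)
  IvoX (TAGCGG, off=6): starts [9, 15, 74, 127, 133, 144, 162, 209, 221, 254] → cuts [15, 21, 80, 133, 139, 150, 168, 215, 227, 260]

Pooled cuts: [15, 21, 24, 30, 39, 46, 60, 69, 80, 89, 97, 115, 120, 133, 139, 150, 151, 168, 182, 191, 198, 215, 227, 228, 237, 247, 260, 265]

Fragment lengths:
  [0,15): 15 bp
  [15,21): 6 bp
  [21,24): 3 bp
  [24,30): 6 bp
  [30,39): 9 bp
  [39,46): 7 bp
  [46,60): 14 bp
  [60,69): 9 bp
  [69,80): 11 bp
  [80,89): 9 bp
  [89,97): 8 bp
  [97,115): 18 bp
  [115,120): 5 bp
  [120,133): 13 bp
  [133,139): 6 bp
  [139,150): 11 bp
  [150,151): 1 bp
  [151,168): 17 bp
  [168,182): 14 bp
  [182,191): 9 bp
  [191,198): 7 bp
  [198,215): 17 bp
  [215,227): 12 bp
  [227,228): 1 bp
  [228,237): 9 bp
  [237,247): 10 bp
  [247,260): 13 bp
  [260,265): 5 bp
  [265,278): 13 bp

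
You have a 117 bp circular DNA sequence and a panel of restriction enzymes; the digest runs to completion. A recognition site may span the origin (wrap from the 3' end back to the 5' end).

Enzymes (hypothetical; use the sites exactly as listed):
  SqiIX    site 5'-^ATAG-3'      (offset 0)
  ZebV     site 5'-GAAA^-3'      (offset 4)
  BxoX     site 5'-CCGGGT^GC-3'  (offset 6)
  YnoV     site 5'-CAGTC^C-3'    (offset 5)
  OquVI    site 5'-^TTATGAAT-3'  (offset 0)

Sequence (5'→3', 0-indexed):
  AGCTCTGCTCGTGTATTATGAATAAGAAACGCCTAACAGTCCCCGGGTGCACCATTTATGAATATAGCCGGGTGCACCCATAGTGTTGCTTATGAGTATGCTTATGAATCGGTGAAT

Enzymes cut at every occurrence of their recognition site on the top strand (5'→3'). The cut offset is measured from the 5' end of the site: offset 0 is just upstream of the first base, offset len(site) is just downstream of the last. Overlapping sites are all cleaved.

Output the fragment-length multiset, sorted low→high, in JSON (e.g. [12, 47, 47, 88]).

[6,7,7,8,10,12,14,14,17,22]

Scan for sites:
  SqiIX ATAG/0: at [63, 79, 115] ⇒ [63, 79, 115]
  ZebV GAAA/4: at [25] ⇒ [29]
  BxoX CCGGGTGC/6: at [42, 67] ⇒ [48, 73]
  YnoV CAGTCC/5: at [36] ⇒ [41]
  OquVI TTATGAAT/0: at [15, 55, 101] ⇒ [15, 55, 101]

All cut coordinates (distinct, sorted): [15, 29, 41, 48, 55, 63, 73, 79, 101, 115]

Fragments:
  15→29: 14 bp
  29→41: 12 bp
  41→48: 7 bp
  48→55: 7 bp
  55→63: 8 bp
  63→73: 10 bp
  73→79: 6 bp
  79→101: 22 bp
  101→115: 14 bp
  115→15 (wrap): 117-115+15 = 17 bp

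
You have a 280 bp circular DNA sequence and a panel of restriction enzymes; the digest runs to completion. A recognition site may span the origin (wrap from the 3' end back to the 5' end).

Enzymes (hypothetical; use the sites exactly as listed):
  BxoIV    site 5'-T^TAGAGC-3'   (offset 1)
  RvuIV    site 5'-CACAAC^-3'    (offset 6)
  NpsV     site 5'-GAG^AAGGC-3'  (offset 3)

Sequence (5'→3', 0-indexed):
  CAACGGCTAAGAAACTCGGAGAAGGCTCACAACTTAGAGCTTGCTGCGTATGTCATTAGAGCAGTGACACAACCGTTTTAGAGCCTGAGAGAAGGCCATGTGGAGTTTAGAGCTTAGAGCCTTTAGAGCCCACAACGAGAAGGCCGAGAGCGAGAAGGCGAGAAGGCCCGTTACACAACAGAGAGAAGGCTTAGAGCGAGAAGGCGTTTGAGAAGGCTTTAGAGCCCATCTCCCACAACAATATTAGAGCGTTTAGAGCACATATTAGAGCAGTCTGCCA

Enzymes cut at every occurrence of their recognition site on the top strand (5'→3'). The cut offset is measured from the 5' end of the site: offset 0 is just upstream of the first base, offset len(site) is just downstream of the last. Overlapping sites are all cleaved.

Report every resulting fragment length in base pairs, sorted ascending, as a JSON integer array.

Site scan:
  BxoIV (TTAGAGC, off=1): starts [33, 55, 77, 106, 113, 122, 190, 218, 243, 252, 264] → cuts [34, 56, 78, 107, 114, 123, 191, 219, 244, 253, 265]
  RvuIV (CACAAC, off=6): starts [27, 67, 130, 173, 233, 278] → cuts [4, 33, 73, 136, 179, 239]
  NpsV (GAGAAGGC, off=3): starts [18, 88, 136, 151, 159, 182, 197, 209] → cuts [21, 91, 139, 154, 162, 185, 200, 212]

All cut coordinates (distinct, sorted): [4, 21, 33, 34, 56, 73, 78, 91, 107, 114, 123, 136, 139, 154, 162, 179, 185, 191, 200, 212, 219, 239, 244, 253, 265]

Fragments:
  4→21: 17 bp
  21→33: 12 bp
  33→34: 1 bp
  34→56: 22 bp
  56→73: 17 bp
  73→78: 5 bp
  78→91: 13 bp
  91→107: 16 bp
  107→114: 7 bp
  114→123: 9 bp
  123→136: 13 bp
  136→139: 3 bp
  139→154: 15 bp
  154→162: 8 bp
  162→179: 17 bp
  179→185: 6 bp
  185→191: 6 bp
  191→200: 9 bp
  200→212: 12 bp
  212→219: 7 bp
  219→239: 20 bp
  239→244: 5 bp
  244→253: 9 bp
  253→265: 12 bp
  265→4 (wrap): 280-265+4 = 19 bp

[1,3,5,5,6,6,7,7,8,9,9,9,12,12,12,13,13,15,16,17,17,17,19,20,22]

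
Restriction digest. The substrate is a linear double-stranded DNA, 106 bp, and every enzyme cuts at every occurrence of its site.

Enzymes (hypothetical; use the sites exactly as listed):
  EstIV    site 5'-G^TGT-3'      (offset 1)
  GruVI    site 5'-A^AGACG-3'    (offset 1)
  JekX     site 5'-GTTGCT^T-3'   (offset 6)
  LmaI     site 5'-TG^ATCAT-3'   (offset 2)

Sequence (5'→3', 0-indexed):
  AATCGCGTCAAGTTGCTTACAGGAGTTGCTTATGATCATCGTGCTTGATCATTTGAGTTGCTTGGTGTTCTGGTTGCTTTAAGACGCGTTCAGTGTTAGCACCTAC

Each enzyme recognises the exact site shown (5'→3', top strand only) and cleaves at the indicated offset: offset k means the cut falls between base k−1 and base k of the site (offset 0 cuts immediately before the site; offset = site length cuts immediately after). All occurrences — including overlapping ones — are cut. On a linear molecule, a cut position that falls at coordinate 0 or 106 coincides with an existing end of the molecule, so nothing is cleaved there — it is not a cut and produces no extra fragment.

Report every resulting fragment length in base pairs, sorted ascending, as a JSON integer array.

Site scan:
  EstIV (GTGT, off=1): starts [64, 92] → cuts [65, 93]
  GruVI (AAGACG, off=1): starts [80] → cuts [81]
  JekX (GTTGCTT, off=6): starts [11, 24, 56, 72] → cuts [17, 30, 62, 78]
  LmaI (TGATCAT, off=2): starts [32, 45] → cuts [34, 47]

Pooled cuts: [17, 30, 34, 47, 62, 65, 78, 81, 93]

Fragment lengths:
  [0,17): 17 bp
  [17,30): 13 bp
  [30,34): 4 bp
  [34,47): 13 bp
  [47,62): 15 bp
  [62,65): 3 bp
  [65,78): 13 bp
  [78,81): 3 bp
  [81,93): 12 bp
  [93,106): 13 bp

[3,3,4,12,13,13,13,13,15,17]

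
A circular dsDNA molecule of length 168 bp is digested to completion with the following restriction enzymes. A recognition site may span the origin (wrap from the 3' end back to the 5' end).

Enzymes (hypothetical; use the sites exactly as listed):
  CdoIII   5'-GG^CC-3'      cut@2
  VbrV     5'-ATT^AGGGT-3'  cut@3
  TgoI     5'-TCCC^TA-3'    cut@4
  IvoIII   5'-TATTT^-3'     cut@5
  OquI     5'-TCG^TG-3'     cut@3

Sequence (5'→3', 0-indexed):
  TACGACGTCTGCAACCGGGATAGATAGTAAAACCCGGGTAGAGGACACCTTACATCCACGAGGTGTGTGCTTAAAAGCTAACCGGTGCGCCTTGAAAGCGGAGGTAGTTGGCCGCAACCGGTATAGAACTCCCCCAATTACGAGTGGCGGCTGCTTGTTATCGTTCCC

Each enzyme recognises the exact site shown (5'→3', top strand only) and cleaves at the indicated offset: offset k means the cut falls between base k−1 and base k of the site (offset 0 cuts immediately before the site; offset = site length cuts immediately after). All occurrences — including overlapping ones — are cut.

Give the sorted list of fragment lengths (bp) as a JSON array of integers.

[57,111]

Site scan:
  CdoIII (GGCC, off=2): starts [109] → cuts [111]
  VbrV (ATTAGGGT, off=3): no sites
  TgoI (TCCCTA, off=4): starts [164] → cuts [0]
  IvoIII (TATTT, off=5): no sites
  OquI (TCGTG, off=3): no sites

All cut coordinates (distinct, sorted): [0, 111]

Fragments:
  0→111: 111 bp
  111→0 (wrap): 168-111+0 = 57 bp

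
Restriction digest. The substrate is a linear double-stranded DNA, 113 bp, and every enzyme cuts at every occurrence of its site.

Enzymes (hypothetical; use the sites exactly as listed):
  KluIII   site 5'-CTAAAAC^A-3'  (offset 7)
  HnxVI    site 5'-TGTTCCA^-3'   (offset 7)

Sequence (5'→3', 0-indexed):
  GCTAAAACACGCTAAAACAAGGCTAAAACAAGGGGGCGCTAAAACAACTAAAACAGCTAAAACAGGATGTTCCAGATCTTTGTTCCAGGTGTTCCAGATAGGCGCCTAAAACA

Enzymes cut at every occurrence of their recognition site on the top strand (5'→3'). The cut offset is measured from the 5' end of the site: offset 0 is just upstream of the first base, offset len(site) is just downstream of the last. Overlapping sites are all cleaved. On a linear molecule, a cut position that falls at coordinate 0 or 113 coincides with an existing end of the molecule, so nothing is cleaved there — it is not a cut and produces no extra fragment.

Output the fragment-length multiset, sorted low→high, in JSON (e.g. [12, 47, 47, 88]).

Per-enzyme occurrences:
  KluIII (CTAAAACA, off=7): starts [1, 11, 22, 38, 47, 56, 105] → cuts [8, 18, 29, 45, 54, 63, 112]
  HnxVI (TGTTCCA, off=7): starts [67, 80, 89] → cuts [74, 87, 96]

All cut coordinates (distinct, sorted): [8, 18, 29, 45, 54, 63, 74, 87, 96, 112]

Fragment lengths:
  [0,8): 8 bp
  [8,18): 10 bp
  [18,29): 11 bp
  [29,45): 16 bp
  [45,54): 9 bp
  [54,63): 9 bp
  [63,74): 11 bp
  [74,87): 13 bp
  [87,96): 9 bp
  [96,112): 16 bp
  [112,113): 1 bp

[1,8,9,9,9,10,11,11,13,16,16]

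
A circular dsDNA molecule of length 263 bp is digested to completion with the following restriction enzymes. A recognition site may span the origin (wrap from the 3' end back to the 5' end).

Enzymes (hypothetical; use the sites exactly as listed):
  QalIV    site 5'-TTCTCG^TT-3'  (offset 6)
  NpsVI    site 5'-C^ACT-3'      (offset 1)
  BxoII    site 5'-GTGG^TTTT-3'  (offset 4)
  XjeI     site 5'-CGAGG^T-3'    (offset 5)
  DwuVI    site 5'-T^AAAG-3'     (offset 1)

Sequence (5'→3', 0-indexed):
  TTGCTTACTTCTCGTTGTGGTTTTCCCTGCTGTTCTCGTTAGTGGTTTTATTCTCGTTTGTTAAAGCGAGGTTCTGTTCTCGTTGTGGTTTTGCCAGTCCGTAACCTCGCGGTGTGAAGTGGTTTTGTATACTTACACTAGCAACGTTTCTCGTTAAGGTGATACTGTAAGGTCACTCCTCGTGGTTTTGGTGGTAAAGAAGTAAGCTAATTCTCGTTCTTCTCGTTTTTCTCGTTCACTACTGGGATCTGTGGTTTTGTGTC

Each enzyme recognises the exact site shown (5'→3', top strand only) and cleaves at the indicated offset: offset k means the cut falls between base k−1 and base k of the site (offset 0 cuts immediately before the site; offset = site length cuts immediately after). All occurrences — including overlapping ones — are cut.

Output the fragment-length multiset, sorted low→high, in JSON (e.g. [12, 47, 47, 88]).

Per-enzyme occurrences:
  QalIV (TTCTCGTT, off=6): starts [8, 32, 50, 76, 147, 210, 219, 228] → cuts [14, 38, 56, 82, 153, 216, 225, 234]
  NpsVI (CACT, off=1): starts [135, 173, 236] → cuts [136, 174, 237]
  BxoII (GTGGTTTT, off=4): starts [16, 41, 84, 118, 181, 250] → cuts [20, 45, 88, 122, 185, 254]
  XjeI (CGAGGT, off=5): starts [66] → cuts [71]
  DwuVI (TAAAG, off=1): starts [61, 194] → cuts [62, 195]

Pooled cuts: [14, 20, 38, 45, 56, 62, 71, 82, 88, 122, 136, 153, 174, 185, 195, 216, 225, 234, 237, 254]

Fragments:
  14→20: 6 bp
  20→38: 18 bp
  38→45: 7 bp
  45→56: 11 bp
  56→62: 6 bp
  62→71: 9 bp
  71→82: 11 bp
  82→88: 6 bp
  88→122: 34 bp
  122→136: 14 bp
  136→153: 17 bp
  153→174: 21 bp
  174→185: 11 bp
  185→195: 10 bp
  195→216: 21 bp
  216→225: 9 bp
  225→234: 9 bp
  234→237: 3 bp
  237→254: 17 bp
  254→14 (wrap): 263-254+14 = 23 bp

[3,6,6,6,7,9,9,9,10,11,11,11,14,17,17,18,21,21,23,34]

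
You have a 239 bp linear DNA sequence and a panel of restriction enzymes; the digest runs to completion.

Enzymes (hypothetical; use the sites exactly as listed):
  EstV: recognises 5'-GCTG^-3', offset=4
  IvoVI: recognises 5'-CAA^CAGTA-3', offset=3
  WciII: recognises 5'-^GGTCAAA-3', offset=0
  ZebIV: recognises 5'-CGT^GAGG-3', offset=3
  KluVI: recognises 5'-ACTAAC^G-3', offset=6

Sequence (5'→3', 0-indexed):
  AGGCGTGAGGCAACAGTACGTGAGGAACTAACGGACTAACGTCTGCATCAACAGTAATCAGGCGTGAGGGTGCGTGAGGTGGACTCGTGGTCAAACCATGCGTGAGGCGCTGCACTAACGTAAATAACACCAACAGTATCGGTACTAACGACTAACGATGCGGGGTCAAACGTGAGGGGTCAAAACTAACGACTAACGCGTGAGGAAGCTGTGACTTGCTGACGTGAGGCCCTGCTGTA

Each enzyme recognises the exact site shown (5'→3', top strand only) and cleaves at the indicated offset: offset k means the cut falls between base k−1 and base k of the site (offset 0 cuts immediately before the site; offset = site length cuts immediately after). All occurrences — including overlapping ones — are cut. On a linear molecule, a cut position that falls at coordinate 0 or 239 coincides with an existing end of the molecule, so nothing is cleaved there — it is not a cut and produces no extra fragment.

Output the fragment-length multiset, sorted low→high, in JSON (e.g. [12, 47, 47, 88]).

Scan for sites:
  EstV (GCTG, off=4): starts [108, 207, 217, 233] → cuts [112, 211, 221, 237]
  IvoVI (CAACAGTA, off=3): starts [10, 48, 130] → cuts [13, 51, 133]
  WciII (GGTCAAA, off=0): starts [88, 163, 177] → cuts [88, 163, 177]
  ZebIV (CGTGAGG, off=3): starts [3, 18, 62, 72, 100, 170, 198, 222] → cuts [6, 21, 65, 75, 103, 173, 201, 225]
  KluVI (ACTAACG, off=6): starts [26, 34, 113, 143, 150, 184, 191] → cuts [32, 40, 119, 149, 156, 190, 197]

All cut coordinates (distinct, sorted): [6, 13, 21, 32, 40, 51, 65, 75, 88, 103, 112, 119, 133, 149, 156, 163, 173, 177, 190, 197, 201, 211, 221, 225, 237]

Fragment lengths:
  [0,6): 6 bp
  [6,13): 7 bp
  [13,21): 8 bp
  [21,32): 11 bp
  [32,40): 8 bp
  [40,51): 11 bp
  [51,65): 14 bp
  [65,75): 10 bp
  [75,88): 13 bp
  [88,103): 15 bp
  [103,112): 9 bp
  [112,119): 7 bp
  [119,133): 14 bp
  [133,149): 16 bp
  [149,156): 7 bp
  [156,163): 7 bp
  [163,173): 10 bp
  [173,177): 4 bp
  [177,190): 13 bp
  [190,197): 7 bp
  [197,201): 4 bp
  [201,211): 10 bp
  [211,221): 10 bp
  [221,225): 4 bp
  [225,237): 12 bp
  [237,239): 2 bp

[2,4,4,4,6,7,7,7,7,7,8,8,9,10,10,10,10,11,11,12,13,13,14,14,15,16]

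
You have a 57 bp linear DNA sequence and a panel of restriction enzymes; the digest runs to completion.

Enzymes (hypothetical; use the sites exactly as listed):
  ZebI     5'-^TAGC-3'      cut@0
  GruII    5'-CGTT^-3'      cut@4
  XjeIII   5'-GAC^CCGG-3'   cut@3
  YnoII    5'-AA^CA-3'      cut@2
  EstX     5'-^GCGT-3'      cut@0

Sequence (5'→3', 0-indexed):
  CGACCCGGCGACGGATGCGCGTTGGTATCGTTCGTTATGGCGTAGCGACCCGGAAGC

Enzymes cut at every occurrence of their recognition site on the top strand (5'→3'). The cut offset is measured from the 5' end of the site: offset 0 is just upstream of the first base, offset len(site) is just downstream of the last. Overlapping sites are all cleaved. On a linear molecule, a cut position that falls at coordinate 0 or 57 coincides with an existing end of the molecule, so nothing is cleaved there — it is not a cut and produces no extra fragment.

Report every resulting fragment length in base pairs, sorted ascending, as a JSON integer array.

Site scan:
  ZebI TAGC/0: at [42] ⇒ [42]
  GruII CGTT/4: at [19, 28, 32] ⇒ [23, 32, 36]
  XjeIII GACCCGG/3: at [1, 46] ⇒ [4, 49]
  YnoII (AACA, off=2): no sites
  EstX GCGT/0: at [18, 39] ⇒ [18, 39]

All cut coordinates (distinct, sorted): [4, 18, 23, 32, 36, 39, 42, 49]

Fragment lengths:
  [0,4): 4 bp
  [4,18): 14 bp
  [18,23): 5 bp
  [23,32): 9 bp
  [32,36): 4 bp
  [36,39): 3 bp
  [39,42): 3 bp
  [42,49): 7 bp
  [49,57): 8 bp

[3,3,4,4,5,7,8,9,14]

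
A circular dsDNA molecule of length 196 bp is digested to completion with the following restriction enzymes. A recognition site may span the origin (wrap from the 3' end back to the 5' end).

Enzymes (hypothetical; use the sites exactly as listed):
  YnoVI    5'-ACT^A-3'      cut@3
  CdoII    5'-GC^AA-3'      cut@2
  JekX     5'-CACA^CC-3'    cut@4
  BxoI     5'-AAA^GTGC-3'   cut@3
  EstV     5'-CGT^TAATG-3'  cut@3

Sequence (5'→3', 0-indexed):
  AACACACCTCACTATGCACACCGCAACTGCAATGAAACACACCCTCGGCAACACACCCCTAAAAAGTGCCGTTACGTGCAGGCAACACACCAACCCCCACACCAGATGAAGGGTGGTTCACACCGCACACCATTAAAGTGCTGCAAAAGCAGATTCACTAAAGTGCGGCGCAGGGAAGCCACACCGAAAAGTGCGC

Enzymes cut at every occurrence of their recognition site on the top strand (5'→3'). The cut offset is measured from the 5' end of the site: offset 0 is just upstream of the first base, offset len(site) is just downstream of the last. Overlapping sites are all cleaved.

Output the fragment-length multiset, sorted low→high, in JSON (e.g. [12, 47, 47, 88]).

[3,4,6,6,6,6,6,7,7,7,7,7,8,8,10,11,12,15,18,21,21]

Scan for sites:
  YnoVI ACTA/3: at [10, 156] ⇒ [13, 159]
  CdoII GCAA/2: at [22, 28, 47, 81, 142, 194] ⇒ [0, 24, 30, 49, 83, 144]
  JekX CACACC/4: at [2, 16, 37, 51, 85, 97, 118, 125, 179] ⇒ [6, 20, 41, 55, 89, 101, 122, 129, 183]
  BxoI AAAGTGC/3: at [62, 134, 159, 187] ⇒ [65, 137, 162, 190]
  EstV (CGTTAATG, off=3): no sites

All cut coordinates (distinct, sorted): [0, 6, 13, 20, 24, 30, 41, 49, 55, 65, 83, 89, 101, 122, 129, 137, 144, 159, 162, 183, 190]

Fragment lengths:
  0→6: 6 bp
  6→13: 7 bp
  13→20: 7 bp
  20→24: 4 bp
  24→30: 6 bp
  30→41: 11 bp
  41→49: 8 bp
  49→55: 6 bp
  55→65: 10 bp
  65→83: 18 bp
  83→89: 6 bp
  89→101: 12 bp
  101→122: 21 bp
  122→129: 7 bp
  129→137: 8 bp
  137→144: 7 bp
  144→159: 15 bp
  159→162: 3 bp
  162→183: 21 bp
  183→190: 7 bp
  190→0 (wrap): 196-190+0 = 6 bp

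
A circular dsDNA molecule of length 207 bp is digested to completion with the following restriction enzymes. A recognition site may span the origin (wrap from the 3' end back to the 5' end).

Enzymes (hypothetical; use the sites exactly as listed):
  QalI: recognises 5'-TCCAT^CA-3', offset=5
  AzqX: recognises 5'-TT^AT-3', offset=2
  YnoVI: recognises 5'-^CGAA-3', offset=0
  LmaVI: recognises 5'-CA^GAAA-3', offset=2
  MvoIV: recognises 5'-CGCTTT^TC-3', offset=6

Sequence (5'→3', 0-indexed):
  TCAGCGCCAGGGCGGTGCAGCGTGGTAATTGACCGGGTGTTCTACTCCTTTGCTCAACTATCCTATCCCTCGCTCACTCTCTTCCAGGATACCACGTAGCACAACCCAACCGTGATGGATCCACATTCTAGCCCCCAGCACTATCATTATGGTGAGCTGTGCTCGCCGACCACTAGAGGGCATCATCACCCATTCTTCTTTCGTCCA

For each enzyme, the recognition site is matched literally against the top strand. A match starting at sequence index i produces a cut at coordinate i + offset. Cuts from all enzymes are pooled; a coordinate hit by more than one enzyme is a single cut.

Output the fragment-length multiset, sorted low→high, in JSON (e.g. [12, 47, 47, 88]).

[60,147]

Scan for sites:
  QalI (TCCATCA, off=5): starts [203] → cuts [1]
  AzqX (TTAT, off=2): starts [146] → cuts [148]
  YnoVI (CGAA, off=0): no sites
  LmaVI (CAGAAA, off=2): no sites
  MvoIV (CGCTTTTC, off=6): no sites

Pooled cuts: [1, 148]

Fragment lengths:
  1→148: 147 bp
  148→1 (wrap): 207-148+1 = 60 bp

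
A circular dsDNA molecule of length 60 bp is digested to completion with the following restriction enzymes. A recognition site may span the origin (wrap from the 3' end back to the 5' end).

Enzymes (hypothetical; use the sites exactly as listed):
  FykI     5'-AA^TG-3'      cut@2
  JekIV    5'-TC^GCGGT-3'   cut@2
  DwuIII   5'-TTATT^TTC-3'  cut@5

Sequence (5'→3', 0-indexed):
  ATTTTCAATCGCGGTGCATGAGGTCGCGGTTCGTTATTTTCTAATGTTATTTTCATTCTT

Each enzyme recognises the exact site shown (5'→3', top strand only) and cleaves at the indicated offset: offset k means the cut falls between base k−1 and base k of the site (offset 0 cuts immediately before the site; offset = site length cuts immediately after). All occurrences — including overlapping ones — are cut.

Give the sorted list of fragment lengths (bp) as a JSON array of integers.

[6,7,7,12,13,15]

Site scan:
  FykI AATG/2: at [42] ⇒ [44]
  JekIV TCGCGGT/2: at [8, 23] ⇒ [10, 25]
  DwuIII TTATTTTC/5: at [33, 46, 58] ⇒ [3, 38, 51]

All cut coordinates (distinct, sorted): [3, 10, 25, 38, 44, 51]

Fragments:
  3→10: 7 bp
  10→25: 15 bp
  25→38: 13 bp
  38→44: 6 bp
  44→51: 7 bp
  51→3 (wrap): 60-51+3 = 12 bp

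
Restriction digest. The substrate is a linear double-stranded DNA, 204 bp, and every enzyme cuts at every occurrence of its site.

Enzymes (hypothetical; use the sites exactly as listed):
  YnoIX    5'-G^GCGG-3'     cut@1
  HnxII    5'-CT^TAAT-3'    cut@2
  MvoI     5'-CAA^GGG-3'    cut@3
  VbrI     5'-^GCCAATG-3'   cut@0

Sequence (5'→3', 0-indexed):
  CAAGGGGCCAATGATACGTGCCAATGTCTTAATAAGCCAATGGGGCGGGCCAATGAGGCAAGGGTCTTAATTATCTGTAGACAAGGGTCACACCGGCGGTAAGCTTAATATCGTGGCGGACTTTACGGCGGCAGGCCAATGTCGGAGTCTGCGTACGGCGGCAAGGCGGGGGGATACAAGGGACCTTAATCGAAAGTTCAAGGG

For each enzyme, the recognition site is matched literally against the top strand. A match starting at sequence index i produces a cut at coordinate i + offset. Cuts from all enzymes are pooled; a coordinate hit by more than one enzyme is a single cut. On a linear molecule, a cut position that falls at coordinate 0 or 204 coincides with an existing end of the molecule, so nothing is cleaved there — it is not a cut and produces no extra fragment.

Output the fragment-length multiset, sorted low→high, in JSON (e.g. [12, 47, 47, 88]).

Scan for sites:
  YnoIX (GGCGG, off=1): starts [43, 94, 114, 126, 156, 164] → cuts [44, 95, 115, 127, 157, 165]
  HnxII (CTTAAT, off=2): starts [27, 65, 103, 184] → cuts [29, 67, 105, 186]
  MvoI (CAAGGG, off=3): starts [0, 58, 81, 176, 198] → cuts [3, 61, 84, 179, 201]
  VbrI (GCCAATG, off=0): starts [6, 19, 35, 48, 134] → cuts [6, 19, 35, 48, 134]

All cut coordinates (distinct, sorted): [3, 6, 19, 29, 35, 44, 48, 61, 67, 84, 95, 105, 115, 127, 134, 157, 165, 179, 186, 201]

Fragment lengths:
  [0,3): 3 bp
  [3,6): 3 bp
  [6,19): 13 bp
  [19,29): 10 bp
  [29,35): 6 bp
  [35,44): 9 bp
  [44,48): 4 bp
  [48,61): 13 bp
  [61,67): 6 bp
  [67,84): 17 bp
  [84,95): 11 bp
  [95,105): 10 bp
  [105,115): 10 bp
  [115,127): 12 bp
  [127,134): 7 bp
  [134,157): 23 bp
  [157,165): 8 bp
  [165,179): 14 bp
  [179,186): 7 bp
  [186,201): 15 bp
  [201,204): 3 bp

[3,3,3,4,6,6,7,7,8,9,10,10,10,11,12,13,13,14,15,17,23]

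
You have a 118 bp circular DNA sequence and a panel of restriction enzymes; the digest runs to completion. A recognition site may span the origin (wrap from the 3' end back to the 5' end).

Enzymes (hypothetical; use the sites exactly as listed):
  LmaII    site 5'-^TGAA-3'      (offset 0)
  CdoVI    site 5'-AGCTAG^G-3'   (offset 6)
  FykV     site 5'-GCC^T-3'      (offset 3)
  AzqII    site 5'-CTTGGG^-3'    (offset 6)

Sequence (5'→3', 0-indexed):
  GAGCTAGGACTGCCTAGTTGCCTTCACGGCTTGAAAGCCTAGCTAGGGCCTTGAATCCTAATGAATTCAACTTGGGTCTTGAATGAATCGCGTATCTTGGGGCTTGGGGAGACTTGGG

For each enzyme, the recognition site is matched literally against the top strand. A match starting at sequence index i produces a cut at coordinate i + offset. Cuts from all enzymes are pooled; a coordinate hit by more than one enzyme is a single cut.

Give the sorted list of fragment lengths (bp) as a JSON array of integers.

[1,3,4,4,7,7,7,7,8,8,9,10,10,15,18]

Site scan:
  LmaII TGAA/0: at [31, 51, 61, 79, 83] ⇒ [31, 51, 61, 79, 83]
  CdoVI AGCTAGG/6: at [1, 40] ⇒ [7, 46]
  FykV GCCT/3: at [11, 19, 36, 47] ⇒ [14, 22, 39, 50]
  AzqII CTTGGG/6: at [70, 95, 102, 112] ⇒ [0, 76, 101, 108]

Pooled cuts: [0, 7, 14, 22, 31, 39, 46, 50, 51, 61, 76, 79, 83, 101, 108]

Fragment lengths:
  0→7: 7 bp
  7→14: 7 bp
  14→22: 8 bp
  22→31: 9 bp
  31→39: 8 bp
  39→46: 7 bp
  46→50: 4 bp
  50→51: 1 bp
  51→61: 10 bp
  61→76: 15 bp
  76→79: 3 bp
  79→83: 4 bp
  83→101: 18 bp
  101→108: 7 bp
  108→0 (wrap): 118-108+0 = 10 bp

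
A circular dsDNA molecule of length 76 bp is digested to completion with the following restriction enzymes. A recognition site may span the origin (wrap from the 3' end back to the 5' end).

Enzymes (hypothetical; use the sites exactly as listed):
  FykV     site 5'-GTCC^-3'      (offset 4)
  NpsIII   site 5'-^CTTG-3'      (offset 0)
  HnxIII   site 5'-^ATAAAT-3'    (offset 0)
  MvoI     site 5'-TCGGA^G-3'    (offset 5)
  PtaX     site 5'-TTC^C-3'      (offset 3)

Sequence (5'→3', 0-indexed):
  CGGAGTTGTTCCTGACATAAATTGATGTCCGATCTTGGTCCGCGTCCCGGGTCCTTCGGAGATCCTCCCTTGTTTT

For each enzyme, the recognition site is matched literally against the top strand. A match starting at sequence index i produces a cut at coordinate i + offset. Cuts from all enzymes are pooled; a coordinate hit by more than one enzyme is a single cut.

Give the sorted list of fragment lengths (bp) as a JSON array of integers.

[3,5,6,6,7,7,8,8,12,14]

Scan for sites:
  FykV (GTCC, off=4): starts [26, 37, 43, 50] → cuts [30, 41, 47, 54]
  NpsIII (CTTG, off=0): starts [33, 68] → cuts [33, 68]
  HnxIII (ATAAAT, off=0): starts [16] → cuts [16]
  MvoI (TCGGAG, off=5): starts [55, 75] → cuts [4, 60]
  PtaX (TTCC, off=3): starts [8] → cuts [11]

All cut coordinates (distinct, sorted): [4, 11, 16, 30, 33, 41, 47, 54, 60, 68]

Fragment lengths:
  4→11: 7 bp
  11→16: 5 bp
  16→30: 14 bp
  30→33: 3 bp
  33→41: 8 bp
  41→47: 6 bp
  47→54: 7 bp
  54→60: 6 bp
  60→68: 8 bp
  68→4 (wrap): 76-68+4 = 12 bp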